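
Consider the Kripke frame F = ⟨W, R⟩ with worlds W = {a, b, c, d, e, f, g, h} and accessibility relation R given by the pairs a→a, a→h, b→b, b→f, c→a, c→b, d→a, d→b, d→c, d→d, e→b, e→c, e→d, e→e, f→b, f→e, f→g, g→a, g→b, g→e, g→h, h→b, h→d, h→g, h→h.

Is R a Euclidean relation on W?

No

Euclidean: no — c R a and c R b, but not a R b.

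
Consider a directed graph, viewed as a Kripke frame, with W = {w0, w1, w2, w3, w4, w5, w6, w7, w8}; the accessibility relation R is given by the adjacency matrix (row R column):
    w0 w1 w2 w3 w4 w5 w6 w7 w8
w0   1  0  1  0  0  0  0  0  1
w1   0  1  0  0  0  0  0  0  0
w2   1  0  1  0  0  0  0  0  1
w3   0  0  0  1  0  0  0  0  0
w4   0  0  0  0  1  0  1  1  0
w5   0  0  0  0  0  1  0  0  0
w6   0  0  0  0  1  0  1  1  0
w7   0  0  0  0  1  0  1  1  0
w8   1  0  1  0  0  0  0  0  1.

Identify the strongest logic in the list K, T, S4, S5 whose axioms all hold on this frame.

S5

Reflexive (axiom T): yes — every world is R-related to itself.
Transitive (axiom 4): yes — every two-step R-path is closed by a direct edge.
Euclidean (axiom 5): yes — any two successors of a common world are R-related.
So F validates K, T, S4, S5. The strongest is S5.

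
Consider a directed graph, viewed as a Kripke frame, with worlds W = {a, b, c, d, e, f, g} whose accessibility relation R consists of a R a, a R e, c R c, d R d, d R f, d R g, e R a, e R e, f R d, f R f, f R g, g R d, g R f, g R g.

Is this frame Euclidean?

Yes

Euclidean: yes — any two successors of a common world are R-related.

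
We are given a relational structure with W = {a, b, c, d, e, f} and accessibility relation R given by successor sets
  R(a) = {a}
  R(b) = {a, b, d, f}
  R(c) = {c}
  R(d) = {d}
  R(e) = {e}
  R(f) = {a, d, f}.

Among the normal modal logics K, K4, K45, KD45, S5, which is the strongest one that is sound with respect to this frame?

K4

Transitive (axiom 4): yes — every two-step R-path is closed by a direct edge.
Euclidean (axiom 5): no — b R a and b R d, but not a R d.
Serial (axiom D): yes — every world has a successor (e.g. a R a).
Reflexive (axiom T): yes — every world is R-related to itself.
So F validates K, K4; K45 would additionally require R to be Euclidean. The strongest is K4.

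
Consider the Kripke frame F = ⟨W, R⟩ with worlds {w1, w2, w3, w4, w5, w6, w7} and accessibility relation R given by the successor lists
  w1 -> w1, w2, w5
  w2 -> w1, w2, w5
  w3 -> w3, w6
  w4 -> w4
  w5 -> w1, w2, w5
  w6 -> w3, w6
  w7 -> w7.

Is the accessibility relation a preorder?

Yes

Reflexive: yes — every world is R-related to itself.
Transitive: yes — every two-step R-path is closed by a direct edge.
So R is a preorder.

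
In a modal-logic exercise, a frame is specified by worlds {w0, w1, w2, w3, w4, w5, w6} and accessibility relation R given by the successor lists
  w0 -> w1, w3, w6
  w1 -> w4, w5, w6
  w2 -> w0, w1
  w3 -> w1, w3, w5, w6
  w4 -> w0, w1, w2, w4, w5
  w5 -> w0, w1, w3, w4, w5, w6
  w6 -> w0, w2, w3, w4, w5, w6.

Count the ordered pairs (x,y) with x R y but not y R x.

Enumerating: (w0,w1), (w0,w3), (w1,w6), (w2,w0), (w2,w1), (w3,w1), (w4,w0), (w4,w2), (w5,w0), (w6,w2), (w6,w4).

11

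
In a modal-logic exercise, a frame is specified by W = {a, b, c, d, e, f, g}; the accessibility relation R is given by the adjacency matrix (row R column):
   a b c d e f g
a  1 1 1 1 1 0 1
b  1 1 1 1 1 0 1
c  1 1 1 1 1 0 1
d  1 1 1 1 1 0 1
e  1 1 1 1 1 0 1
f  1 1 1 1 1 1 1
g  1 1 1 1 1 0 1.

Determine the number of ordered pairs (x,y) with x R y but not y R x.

Enumerating: (f,a), (f,b), (f,c), (f,d), (f,e), (f,g).

6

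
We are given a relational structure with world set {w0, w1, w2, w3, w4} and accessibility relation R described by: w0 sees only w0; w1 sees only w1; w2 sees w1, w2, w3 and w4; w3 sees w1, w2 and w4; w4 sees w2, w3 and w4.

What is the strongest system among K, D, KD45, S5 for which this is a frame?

D

Serial (axiom D): yes — every world has a successor (e.g. w0 R w0).
Euclidean (axiom 5): no — w2 R w1 and w2 R w3, but not w1 R w3.
Transitive (axiom 4): no — w4 R w2 and w2 R w1, but not w4 R w1.
Reflexive (axiom T): no — w3 is not related to itself.
So F validates K, D; KD45 would additionally require R to be Euclidean and transitive. The strongest is D.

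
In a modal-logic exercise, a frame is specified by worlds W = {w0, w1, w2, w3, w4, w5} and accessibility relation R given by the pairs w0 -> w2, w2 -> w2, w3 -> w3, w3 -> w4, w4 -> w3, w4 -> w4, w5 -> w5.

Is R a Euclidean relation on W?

Euclidean: yes — any two successors of a common world are R-related.

Yes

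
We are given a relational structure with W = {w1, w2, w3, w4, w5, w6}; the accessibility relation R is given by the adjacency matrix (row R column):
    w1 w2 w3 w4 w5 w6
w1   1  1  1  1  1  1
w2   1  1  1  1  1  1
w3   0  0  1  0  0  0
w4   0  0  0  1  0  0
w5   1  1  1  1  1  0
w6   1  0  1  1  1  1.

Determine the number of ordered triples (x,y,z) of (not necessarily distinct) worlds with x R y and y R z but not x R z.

Enumerating: (w5,w1,w6), (w5,w2,w6), (w6,w1,w2), (w6,w5,w2).

4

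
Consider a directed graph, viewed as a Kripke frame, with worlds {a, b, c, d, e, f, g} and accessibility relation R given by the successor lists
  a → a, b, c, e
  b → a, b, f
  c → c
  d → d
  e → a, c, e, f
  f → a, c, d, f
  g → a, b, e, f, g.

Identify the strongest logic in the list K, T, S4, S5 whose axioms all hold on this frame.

T

Reflexive (axiom T): yes — every world is R-related to itself.
Transitive (axiom 4): no — a R b and b R f, but not a R f.
Euclidean (axiom 5): no — a R b and a R c, but not b R c.
So F validates K, T; S4 would additionally require R to be transitive. The strongest is T.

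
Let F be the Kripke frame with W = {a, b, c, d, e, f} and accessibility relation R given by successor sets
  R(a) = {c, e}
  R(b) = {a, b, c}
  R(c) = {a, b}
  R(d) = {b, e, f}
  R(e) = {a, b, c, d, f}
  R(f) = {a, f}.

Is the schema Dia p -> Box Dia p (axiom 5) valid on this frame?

No

Axiom 5 corresponds to the accessibility relation being Euclidean.
Euclidean: no — a R c and a R e, but not c R e.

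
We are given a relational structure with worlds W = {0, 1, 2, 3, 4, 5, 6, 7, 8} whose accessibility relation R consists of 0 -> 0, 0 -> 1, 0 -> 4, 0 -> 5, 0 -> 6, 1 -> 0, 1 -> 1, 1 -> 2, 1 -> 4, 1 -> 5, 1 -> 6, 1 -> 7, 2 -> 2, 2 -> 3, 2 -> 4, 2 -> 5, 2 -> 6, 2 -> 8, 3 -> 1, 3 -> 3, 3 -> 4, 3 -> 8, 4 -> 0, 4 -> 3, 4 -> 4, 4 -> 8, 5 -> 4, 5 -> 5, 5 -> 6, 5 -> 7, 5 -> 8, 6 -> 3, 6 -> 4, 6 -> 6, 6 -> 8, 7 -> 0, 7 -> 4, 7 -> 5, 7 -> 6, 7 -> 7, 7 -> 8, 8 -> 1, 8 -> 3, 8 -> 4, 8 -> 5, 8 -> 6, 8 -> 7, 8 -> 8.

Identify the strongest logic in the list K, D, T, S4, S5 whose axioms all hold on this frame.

T

Serial (axiom D): yes — every world has a successor (e.g. 0 R 0).
Reflexive (axiom T): yes — every world is R-related to itself.
Transitive (axiom 4): no — 0 R 1 and 1 R 2, but not 0 R 2.
Euclidean (axiom 5): no — 0 R 4 and 0 R 1, but not 4 R 1.
So F validates K, D, T; S4 would additionally require R to be transitive. The strongest is T.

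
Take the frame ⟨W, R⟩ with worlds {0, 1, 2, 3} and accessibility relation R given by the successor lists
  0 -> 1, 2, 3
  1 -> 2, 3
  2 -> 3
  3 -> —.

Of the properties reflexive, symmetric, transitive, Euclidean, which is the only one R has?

transitive

Reflexive: no — 0 is not related to itself.
Symmetric: no — 0 R 1 but not 1 R 0.
Transitive: yes — every two-step R-path is closed by a direct edge.
Euclidean: no — 0 R 2 and 0 R 1, but not 2 R 1.
Only transitive holds.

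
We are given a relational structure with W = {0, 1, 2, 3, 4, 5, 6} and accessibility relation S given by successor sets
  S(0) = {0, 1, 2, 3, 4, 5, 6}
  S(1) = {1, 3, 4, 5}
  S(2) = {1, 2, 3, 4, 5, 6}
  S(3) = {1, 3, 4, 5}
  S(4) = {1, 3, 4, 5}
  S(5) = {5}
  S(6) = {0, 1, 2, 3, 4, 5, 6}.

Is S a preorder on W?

No

Reflexive: yes — every world is S-related to itself.
Transitive: no — 2 S 6 and 6 S 0, but not 2 S 0.
So S is not a preorder.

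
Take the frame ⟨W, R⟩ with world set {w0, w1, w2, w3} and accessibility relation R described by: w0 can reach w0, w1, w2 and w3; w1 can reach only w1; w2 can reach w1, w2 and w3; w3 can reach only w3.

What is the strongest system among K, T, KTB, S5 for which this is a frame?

Reflexive (axiom T): yes — every world is R-related to itself.
Symmetric (axiom B): no — w0 R w1 but not w1 R w0.
Euclidean (axiom 5): no — w0 R w1 and w0 R w2, but not w1 R w2.
So F validates K, T; KTB would additionally require R to be symmetric. The strongest is T.

T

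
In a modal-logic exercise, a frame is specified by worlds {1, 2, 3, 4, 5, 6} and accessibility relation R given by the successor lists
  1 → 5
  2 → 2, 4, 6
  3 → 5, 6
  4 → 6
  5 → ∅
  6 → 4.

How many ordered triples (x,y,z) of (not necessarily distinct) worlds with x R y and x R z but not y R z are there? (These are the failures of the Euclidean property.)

11

Enumerating: (1,5,5), (2,4,2), (2,4,4), (2,6,2), (2,6,6), (3,5,5), (3,5,6), (3,6,5), (3,6,6), (4,6,6), (6,4,4).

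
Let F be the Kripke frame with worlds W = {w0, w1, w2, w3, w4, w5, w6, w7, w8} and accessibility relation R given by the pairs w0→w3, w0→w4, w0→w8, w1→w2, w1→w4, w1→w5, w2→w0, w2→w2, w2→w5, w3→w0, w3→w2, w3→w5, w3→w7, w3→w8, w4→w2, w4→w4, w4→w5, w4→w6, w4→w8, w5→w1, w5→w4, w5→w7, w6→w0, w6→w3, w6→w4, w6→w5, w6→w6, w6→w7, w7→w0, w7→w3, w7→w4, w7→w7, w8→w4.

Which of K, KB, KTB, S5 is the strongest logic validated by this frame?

K

Symmetric (axiom B): no — w0 R w4 but not w4 R w0.
Reflexive (axiom T): no — w0 is not related to itself.
Euclidean (axiom 5): no — w0 R w3 and w0 R w4, but not w3 R w4.
So F validates K; KB would additionally require R to be symmetric. The strongest is K.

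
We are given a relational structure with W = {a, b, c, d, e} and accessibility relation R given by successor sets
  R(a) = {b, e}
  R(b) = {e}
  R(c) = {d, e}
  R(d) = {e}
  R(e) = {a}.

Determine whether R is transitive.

No

Transitive: no — b R e and e R a, but not b R a.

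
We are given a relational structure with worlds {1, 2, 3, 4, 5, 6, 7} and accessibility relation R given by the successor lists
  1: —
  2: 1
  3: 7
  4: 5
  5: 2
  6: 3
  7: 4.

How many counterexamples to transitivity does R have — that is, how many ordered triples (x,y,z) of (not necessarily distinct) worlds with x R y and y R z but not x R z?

Enumerating: (3,7,4), (4,5,2), (5,2,1), (6,3,7), (7,4,5).

5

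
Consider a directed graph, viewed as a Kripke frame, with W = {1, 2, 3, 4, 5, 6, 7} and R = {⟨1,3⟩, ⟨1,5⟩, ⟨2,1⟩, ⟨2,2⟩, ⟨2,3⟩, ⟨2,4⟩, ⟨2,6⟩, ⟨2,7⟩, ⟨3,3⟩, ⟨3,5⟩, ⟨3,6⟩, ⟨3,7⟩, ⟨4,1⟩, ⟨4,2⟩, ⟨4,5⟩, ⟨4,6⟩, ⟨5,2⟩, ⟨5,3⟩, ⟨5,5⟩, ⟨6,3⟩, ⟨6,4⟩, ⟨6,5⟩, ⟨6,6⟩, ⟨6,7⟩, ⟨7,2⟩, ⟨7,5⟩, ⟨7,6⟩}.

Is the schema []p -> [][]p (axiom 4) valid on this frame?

By correspondence theory, 4 is valid on a frame iff R is transitive.
Transitive: no — 1 R 3 and 3 R 6, but not 1 R 6.

No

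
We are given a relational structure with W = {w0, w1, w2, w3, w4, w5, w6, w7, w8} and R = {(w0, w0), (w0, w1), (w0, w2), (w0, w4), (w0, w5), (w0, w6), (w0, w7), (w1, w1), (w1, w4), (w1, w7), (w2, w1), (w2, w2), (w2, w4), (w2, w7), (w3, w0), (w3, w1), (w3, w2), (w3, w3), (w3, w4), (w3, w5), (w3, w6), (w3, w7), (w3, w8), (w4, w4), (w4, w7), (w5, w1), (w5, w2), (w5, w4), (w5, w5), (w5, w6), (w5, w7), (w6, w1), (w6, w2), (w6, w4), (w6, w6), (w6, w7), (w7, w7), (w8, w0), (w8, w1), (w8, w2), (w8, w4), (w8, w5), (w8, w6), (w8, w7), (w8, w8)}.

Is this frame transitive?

Transitive: yes — every two-step R-path is closed by a direct edge.

Yes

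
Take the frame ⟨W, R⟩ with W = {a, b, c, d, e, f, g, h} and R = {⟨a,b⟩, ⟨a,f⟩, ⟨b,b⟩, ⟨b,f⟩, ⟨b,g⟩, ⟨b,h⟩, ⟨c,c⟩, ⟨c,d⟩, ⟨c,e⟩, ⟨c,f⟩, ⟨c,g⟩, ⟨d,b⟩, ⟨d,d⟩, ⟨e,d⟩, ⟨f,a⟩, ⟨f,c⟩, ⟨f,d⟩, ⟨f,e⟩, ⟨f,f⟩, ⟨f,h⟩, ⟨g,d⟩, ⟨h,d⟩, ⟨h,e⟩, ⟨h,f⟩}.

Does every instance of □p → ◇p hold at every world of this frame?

Yes

The schema D characterises exactly the serial frames.
Serial: yes — every world has a successor (e.g. a R b).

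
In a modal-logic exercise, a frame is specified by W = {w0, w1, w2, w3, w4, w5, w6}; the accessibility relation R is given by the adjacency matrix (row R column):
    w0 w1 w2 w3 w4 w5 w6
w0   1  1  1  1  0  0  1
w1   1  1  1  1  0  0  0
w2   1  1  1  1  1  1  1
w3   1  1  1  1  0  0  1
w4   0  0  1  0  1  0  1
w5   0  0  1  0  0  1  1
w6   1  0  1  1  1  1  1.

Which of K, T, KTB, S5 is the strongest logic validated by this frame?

KTB

Reflexive (axiom T): yes — every world is R-related to itself.
Symmetric (axiom B): yes — every pair in R has its reverse in R.
Euclidean (axiom 5): no — w0 R w1 and w0 R w6, but not w1 R w6.
So F validates K, T, KTB; S5 would additionally require R to be Euclidean. The strongest is KTB.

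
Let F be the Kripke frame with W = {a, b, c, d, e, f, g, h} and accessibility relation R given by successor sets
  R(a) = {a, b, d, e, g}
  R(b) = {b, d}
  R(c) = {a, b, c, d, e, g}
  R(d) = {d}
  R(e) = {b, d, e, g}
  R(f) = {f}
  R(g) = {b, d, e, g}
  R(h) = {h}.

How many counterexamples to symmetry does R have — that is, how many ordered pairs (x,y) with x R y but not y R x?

14

Enumerating: (a,b), (a,d), (a,e), (a,g), (b,d), (c,a), (c,b), (c,d), (c,e), (c,g), (e,b), (e,d), (g,b), (g,d).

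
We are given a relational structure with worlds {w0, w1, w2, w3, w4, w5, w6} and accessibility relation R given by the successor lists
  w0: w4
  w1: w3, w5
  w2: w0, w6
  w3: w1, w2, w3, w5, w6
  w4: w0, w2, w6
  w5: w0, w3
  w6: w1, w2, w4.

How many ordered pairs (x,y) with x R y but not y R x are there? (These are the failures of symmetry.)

Enumerating: (w1,w5), (w2,w0), (w3,w2), (w3,w6), (w4,w2), (w5,w0), (w6,w1).

7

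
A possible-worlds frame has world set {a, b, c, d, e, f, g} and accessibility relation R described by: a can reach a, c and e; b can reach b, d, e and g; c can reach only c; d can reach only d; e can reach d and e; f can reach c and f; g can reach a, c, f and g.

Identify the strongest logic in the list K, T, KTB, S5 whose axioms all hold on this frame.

T

Reflexive (axiom T): yes — every world is R-related to itself.
Symmetric (axiom B): no — a R c but not c R a.
Euclidean (axiom 5): no — a R c and a R e, but not c R e.
So F validates K, T; KTB would additionally require R to be symmetric. The strongest is T.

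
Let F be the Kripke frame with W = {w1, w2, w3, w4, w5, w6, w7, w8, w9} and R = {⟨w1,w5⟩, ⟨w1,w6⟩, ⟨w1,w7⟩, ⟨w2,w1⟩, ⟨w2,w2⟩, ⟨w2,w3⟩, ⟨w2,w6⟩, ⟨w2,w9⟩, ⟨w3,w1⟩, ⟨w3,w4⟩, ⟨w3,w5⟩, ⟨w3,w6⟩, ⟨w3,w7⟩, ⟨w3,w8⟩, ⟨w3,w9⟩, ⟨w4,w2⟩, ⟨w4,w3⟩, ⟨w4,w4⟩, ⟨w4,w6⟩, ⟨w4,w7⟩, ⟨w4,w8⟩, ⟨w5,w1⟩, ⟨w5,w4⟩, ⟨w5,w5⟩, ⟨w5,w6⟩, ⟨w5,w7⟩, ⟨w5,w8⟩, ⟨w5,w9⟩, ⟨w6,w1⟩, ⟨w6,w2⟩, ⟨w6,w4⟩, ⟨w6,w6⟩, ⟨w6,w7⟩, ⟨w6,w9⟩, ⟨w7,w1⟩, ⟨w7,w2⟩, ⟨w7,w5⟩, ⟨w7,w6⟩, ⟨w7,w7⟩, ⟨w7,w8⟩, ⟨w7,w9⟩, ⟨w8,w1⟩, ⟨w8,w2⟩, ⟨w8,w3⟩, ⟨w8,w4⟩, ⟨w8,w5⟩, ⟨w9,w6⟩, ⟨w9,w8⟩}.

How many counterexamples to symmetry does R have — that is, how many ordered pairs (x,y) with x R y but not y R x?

Enumerating: (w2,w1), (w2,w3), (w2,w9), (w3,w1), (w3,w5), (w3,w6), (w3,w7), (w3,w9), (w4,w2), (w4,w7), (w5,w4), (w5,w6), … and 7 more.
Total: 19.

19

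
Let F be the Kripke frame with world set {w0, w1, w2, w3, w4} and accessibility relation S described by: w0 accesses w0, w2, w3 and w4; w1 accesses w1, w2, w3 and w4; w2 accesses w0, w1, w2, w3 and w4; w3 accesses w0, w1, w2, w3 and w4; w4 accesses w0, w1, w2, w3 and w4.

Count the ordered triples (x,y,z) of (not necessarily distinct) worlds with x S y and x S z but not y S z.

6

Enumerating: (w2,w0,w1), (w2,w1,w0), (w3,w0,w1), (w3,w1,w0), (w4,w0,w1), (w4,w1,w0).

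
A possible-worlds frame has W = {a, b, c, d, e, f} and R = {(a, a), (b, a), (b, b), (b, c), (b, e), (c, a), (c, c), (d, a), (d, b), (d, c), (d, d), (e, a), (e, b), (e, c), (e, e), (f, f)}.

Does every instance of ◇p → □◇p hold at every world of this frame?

Axiom 5 corresponds to the accessibility relation being Euclidean.
Euclidean: no — b R a and b R c, but not a R c.

No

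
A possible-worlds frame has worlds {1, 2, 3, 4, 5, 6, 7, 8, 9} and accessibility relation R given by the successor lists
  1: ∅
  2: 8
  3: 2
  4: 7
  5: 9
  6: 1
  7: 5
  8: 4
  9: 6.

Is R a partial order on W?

Reflexive: no — 1 is not related to itself.
Transitive: no — 2 R 8 and 8 R 4, but not 2 R 4.
Antisymmetric: yes — no distinct pair is related both ways.
So R is not a partial order.

No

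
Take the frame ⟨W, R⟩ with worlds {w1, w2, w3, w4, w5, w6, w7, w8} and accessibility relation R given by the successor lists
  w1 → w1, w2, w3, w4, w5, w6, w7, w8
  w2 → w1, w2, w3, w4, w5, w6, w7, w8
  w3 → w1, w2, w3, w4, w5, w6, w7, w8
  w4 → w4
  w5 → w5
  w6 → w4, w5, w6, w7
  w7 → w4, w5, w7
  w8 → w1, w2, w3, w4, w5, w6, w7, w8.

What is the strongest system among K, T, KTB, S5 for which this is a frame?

T

Reflexive (axiom T): yes — every world is R-related to itself.
Symmetric (axiom B): no — w1 R w4 but not w4 R w1.
Euclidean (axiom 5): no — w1 R w4 and w1 R w2, but not w4 R w2.
So F validates K, T; KTB would additionally require R to be symmetric. The strongest is T.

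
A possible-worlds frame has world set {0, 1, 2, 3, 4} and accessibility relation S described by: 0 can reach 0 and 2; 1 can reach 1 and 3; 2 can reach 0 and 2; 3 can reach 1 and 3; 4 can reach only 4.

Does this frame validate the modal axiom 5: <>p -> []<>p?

By correspondence theory, 5 is valid on a frame iff S is Euclidean.
Euclidean: yes — any two successors of a common world are S-related.

Yes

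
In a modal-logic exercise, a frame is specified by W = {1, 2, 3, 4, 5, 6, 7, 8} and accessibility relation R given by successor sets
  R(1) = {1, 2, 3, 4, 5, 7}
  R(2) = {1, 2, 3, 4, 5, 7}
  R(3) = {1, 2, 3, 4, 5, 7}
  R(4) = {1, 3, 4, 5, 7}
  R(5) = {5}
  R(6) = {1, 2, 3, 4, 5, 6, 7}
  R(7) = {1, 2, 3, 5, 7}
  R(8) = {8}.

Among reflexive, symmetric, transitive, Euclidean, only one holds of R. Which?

reflexive

Reflexive: yes — every world is R-related to itself.
Symmetric: no — 1 R 5 but not 5 R 1.
Transitive: no — 4 R 1 and 1 R 2, but not 4 R 2.
Euclidean: no — 1 R 4 and 1 R 2, but not 4 R 2.
Only reflexive holds.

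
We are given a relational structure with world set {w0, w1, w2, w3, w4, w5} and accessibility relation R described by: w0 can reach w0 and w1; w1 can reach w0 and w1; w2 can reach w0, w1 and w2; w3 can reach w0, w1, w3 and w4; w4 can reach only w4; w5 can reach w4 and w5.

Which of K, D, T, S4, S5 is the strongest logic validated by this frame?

Serial (axiom D): yes — every world has a successor (e.g. w0 R w0).
Reflexive (axiom T): yes — every world is R-related to itself.
Transitive (axiom 4): yes — every two-step R-path is closed by a direct edge.
Euclidean (axiom 5): no — w3 R w0 and w3 R w4, but not w0 R w4.
So F validates K, D, T, S4; S5 would additionally require R to be Euclidean. The strongest is S4.

S4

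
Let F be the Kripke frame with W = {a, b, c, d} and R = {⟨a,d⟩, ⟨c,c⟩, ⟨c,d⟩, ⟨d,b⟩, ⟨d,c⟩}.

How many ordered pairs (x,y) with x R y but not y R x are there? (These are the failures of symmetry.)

2

Enumerating: (a,d), (d,b).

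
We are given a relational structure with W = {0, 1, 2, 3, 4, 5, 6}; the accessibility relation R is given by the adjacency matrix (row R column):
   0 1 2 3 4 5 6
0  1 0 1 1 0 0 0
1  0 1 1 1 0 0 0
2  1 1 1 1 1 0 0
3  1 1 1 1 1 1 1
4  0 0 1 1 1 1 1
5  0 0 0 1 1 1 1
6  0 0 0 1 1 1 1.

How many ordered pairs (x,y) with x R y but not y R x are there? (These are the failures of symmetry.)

R is symmetric; there are no such tuples.

0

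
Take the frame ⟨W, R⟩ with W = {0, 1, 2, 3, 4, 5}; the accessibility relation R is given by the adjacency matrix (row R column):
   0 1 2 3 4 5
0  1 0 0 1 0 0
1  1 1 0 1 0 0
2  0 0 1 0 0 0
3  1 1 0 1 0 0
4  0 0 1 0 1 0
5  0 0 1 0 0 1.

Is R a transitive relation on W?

Transitive: no — 0 R 3 and 3 R 1, but not 0 R 1.

No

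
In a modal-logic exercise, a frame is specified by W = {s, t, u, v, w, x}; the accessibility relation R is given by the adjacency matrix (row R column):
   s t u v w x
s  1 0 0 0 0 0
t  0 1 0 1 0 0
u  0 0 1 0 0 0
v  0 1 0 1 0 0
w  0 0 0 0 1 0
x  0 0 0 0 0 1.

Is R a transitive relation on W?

Transitive: yes — every two-step R-path is closed by a direct edge.

Yes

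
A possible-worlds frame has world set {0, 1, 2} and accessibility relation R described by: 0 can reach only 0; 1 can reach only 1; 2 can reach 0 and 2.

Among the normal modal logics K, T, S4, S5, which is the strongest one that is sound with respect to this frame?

Reflexive (axiom T): yes — every world is R-related to itself.
Transitive (axiom 4): yes — every two-step R-path is closed by a direct edge.
Euclidean (axiom 5): no — 2 R 0 and 2 R 2, but not 0 R 2.
So F validates K, T, S4; S5 would additionally require R to be Euclidean. The strongest is S4.

S4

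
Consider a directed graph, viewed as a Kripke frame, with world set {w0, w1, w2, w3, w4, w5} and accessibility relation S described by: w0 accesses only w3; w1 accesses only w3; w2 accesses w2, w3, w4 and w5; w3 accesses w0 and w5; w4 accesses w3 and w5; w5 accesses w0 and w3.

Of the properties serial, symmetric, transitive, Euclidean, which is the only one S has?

Serial: yes — every world has a successor (e.g. w0 S w3).
Symmetric: no — w1 S w3 but not w3 S w1.
Transitive: no — w0 S w3 and w3 S w5, but not w0 S w5.
Euclidean: no — w2 S w3 and w2 S w4, but not w3 S w4.
Only serial holds.

serial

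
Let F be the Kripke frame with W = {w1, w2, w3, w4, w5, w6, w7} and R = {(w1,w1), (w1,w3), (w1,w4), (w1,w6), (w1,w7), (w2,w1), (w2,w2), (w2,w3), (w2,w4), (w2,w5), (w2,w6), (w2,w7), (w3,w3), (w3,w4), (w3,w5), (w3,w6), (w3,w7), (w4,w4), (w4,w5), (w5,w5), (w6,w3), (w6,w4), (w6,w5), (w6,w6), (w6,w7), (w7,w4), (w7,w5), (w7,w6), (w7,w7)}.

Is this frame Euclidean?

No

Euclidean: no — w1 R w4 and w1 R w3, but not w4 R w3.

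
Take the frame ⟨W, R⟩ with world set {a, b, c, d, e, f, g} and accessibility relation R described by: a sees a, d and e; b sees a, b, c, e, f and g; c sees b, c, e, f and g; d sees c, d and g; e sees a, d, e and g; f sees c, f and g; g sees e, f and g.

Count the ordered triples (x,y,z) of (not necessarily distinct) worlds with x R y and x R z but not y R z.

34

Enumerating: (a,d,a), (a,d,e), (b,a,b), (b,a,c), (b,a,f), (b,a,g), (b,c,a), (b,e,b), (b,e,c), (b,e,f), (b,f,a), (b,f,b), … and 22 more.
Total: 34.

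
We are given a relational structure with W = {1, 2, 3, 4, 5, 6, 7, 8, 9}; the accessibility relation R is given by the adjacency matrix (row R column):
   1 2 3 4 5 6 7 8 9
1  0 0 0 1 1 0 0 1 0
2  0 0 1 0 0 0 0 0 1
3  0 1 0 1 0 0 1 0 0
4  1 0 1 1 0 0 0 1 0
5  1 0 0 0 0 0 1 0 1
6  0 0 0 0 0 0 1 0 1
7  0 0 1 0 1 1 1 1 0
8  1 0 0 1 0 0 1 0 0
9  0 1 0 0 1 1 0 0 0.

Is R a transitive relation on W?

Transitive: no — 1 R 4 and 4 R 3, but not 1 R 3.

No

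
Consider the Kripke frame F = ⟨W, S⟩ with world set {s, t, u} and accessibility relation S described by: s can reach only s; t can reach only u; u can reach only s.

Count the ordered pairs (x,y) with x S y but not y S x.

Enumerating: (t,u), (u,s).

2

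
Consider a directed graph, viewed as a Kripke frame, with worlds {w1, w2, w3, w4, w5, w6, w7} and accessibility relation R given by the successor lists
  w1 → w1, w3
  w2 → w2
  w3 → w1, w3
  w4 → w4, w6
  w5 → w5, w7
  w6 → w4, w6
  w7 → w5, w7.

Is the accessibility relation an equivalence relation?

Yes

Reflexive: yes — every world is R-related to itself.
Symmetric: yes — every pair in R has its reverse in R.
Transitive: yes — every two-step R-path is closed by a direct edge.
So R is an equivalence relation.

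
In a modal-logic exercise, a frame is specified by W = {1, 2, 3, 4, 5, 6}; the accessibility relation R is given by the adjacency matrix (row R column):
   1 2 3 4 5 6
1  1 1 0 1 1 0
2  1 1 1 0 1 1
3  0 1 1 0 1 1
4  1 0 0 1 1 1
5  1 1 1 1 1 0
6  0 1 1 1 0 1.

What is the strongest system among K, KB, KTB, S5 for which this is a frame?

Symmetric (axiom B): yes — every pair in R has its reverse in R.
Reflexive (axiom T): yes — every world is R-related to itself.
Euclidean (axiom 5): no — 1 R 2 and 1 R 4, but not 2 R 4.
So F validates K, KB, KTB; S5 would additionally require R to be Euclidean. The strongest is KTB.

KTB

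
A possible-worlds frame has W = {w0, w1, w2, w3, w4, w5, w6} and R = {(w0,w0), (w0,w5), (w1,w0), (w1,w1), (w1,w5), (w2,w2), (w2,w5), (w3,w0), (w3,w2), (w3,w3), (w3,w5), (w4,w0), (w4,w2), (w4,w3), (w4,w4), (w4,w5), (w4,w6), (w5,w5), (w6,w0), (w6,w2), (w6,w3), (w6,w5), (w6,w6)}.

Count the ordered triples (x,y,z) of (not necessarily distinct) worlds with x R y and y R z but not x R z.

R is transitive; there are no such tuples.

0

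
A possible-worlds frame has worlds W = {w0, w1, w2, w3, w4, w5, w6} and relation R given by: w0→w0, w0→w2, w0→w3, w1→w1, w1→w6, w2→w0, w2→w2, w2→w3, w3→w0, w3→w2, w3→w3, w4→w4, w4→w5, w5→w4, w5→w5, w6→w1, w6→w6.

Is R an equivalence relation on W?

Reflexive: yes — every world is R-related to itself.
Symmetric: yes — every pair in R has its reverse in R.
Transitive: yes — every two-step R-path is closed by a direct edge.
So R is an equivalence relation.

Yes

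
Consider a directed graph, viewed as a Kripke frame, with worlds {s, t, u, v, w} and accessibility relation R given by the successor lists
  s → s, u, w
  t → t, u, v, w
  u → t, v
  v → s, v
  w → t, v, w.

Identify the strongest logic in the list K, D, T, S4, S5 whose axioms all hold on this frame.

D

Serial (axiom D): yes — every world has a successor (e.g. s R s).
Reflexive (axiom T): no — u is not related to itself.
Transitive (axiom 4): no — s R u and u R t, but not s R t.
Euclidean (axiom 5): no — s R u and s R w, but not u R w.
So F validates K, D; T would additionally require R to be reflexive. The strongest is D.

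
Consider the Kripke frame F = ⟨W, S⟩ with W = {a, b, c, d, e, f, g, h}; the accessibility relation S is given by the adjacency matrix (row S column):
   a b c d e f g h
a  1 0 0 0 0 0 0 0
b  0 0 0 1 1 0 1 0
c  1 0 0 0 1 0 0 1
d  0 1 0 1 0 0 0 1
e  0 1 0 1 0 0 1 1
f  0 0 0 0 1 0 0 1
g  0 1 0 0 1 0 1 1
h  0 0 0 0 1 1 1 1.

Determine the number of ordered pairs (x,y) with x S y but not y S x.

Enumerating: (c,a), (c,e), (c,h), (d,h), (e,d), (f,e).

6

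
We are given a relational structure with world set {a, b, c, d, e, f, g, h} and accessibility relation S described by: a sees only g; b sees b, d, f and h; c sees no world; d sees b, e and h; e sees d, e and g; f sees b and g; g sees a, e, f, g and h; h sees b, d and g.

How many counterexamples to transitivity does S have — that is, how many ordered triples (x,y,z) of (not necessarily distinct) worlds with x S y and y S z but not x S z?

37

Enumerating: (a,g,a), (a,g,e), (a,g,f), (a,g,h), (b,d,e), (b,f,g), (b,h,g), (d,b,d), (d,b,f), (d,e,d), (d,e,g), (d,h,d), … and 25 more.
Total: 37.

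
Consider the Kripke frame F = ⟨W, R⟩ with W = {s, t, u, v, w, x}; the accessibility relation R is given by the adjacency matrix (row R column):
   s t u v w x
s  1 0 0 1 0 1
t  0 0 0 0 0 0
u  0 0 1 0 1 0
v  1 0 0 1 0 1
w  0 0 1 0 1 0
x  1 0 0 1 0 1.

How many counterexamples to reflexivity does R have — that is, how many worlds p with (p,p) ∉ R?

1

Enumerating: t.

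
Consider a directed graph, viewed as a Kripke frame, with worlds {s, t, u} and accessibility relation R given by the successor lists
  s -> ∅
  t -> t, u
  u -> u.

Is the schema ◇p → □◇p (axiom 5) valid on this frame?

By correspondence theory, 5 is valid on a frame iff R is Euclidean.
Euclidean: no — t R u and t R t, but not u R t.

No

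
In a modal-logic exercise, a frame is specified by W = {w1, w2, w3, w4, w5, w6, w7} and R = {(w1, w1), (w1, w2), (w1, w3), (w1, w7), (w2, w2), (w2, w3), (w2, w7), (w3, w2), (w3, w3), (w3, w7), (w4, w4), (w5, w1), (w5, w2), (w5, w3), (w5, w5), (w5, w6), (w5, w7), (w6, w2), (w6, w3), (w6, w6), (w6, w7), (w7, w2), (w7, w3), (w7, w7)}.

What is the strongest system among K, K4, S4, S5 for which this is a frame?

Transitive (axiom 4): yes — every two-step R-path is closed by a direct edge.
Reflexive (axiom T): yes — every world is R-related to itself.
Euclidean (axiom 5): no — w5 R w1 and w5 R w6, but not w1 R w6.
So F validates K, K4, S4; S5 would additionally require R to be Euclidean. The strongest is S4.

S4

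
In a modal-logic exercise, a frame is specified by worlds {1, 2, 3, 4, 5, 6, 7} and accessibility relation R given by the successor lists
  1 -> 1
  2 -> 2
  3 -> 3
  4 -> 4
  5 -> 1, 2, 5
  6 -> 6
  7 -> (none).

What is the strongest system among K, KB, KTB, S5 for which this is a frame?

Symmetric (axiom B): no — 5 R 1 but not 1 R 5.
Reflexive (axiom T): no — 7 is not related to itself.
Euclidean (axiom 5): no — 5 R 1 and 5 R 2, but not 1 R 2.
So F validates K; KB would additionally require R to be symmetric. The strongest is K.

K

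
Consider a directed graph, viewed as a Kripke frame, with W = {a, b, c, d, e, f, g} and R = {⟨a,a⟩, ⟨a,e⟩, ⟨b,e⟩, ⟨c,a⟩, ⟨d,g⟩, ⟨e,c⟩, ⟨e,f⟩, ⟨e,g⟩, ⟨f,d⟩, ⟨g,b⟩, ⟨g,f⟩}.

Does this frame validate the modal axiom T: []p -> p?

No

The schema T characterises exactly the reflexive frames.
Reflexive: no — b is not related to itself.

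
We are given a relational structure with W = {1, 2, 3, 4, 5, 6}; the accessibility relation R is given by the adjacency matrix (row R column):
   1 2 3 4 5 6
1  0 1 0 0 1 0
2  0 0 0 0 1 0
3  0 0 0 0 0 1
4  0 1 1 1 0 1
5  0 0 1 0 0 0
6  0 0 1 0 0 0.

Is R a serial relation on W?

Yes

Serial: yes — every world has a successor (e.g. 1 R 2).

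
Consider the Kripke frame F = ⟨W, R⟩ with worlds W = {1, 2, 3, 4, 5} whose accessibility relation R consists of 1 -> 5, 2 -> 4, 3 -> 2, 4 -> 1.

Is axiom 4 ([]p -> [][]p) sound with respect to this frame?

Axiom 4 corresponds to the accessibility relation being transitive.
Transitive: no — 2 R 4 and 4 R 1, but not 2 R 1.

No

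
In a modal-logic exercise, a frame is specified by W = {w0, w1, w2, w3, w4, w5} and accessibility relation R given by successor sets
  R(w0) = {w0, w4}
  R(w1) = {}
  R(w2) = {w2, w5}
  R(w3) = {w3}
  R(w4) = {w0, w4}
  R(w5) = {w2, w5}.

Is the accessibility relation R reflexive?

Reflexive: no — w1 is not related to itself.

No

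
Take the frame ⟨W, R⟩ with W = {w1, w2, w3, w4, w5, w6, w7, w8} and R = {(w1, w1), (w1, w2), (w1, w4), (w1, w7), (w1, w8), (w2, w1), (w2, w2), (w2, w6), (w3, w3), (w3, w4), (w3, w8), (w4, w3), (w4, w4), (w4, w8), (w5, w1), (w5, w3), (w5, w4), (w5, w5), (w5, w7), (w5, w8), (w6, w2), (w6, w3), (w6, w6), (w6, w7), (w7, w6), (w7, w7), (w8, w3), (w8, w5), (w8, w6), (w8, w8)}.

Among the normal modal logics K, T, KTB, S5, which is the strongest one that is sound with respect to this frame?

Reflexive (axiom T): yes — every world is R-related to itself.
Symmetric (axiom B): no — w1 R w4 but not w4 R w1.
Euclidean (axiom 5): no — w1 R w2 and w1 R w4, but not w2 R w4.
So F validates K, T; KTB would additionally require R to be symmetric. The strongest is T.

T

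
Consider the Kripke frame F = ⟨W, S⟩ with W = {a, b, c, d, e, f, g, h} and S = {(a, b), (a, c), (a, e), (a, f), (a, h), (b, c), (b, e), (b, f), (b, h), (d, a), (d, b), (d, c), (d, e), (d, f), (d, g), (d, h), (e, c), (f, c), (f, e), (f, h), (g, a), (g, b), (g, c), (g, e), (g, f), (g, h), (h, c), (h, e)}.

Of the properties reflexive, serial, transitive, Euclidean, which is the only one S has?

Reflexive: no — a is not related to itself.
Serial: no — c has no S-successor.
Transitive: yes — every two-step S-path is closed by a direct edge.
Euclidean: no — a S c and a S b, but not c S b.
Only transitive holds.

transitive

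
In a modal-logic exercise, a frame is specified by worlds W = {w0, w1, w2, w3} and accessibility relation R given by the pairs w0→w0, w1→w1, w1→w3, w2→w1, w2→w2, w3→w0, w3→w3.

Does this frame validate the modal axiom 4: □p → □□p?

No

Axiom 4 corresponds to the accessibility relation being transitive.
Transitive: no — w1 R w3 and w3 R w0, but not w1 R w0.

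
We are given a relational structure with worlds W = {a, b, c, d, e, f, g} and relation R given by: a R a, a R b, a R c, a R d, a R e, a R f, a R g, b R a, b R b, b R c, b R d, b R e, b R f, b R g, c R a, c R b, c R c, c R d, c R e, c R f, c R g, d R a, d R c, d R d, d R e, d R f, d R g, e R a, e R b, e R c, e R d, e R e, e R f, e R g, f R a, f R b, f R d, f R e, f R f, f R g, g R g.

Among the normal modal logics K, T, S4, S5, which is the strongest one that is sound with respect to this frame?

T

Reflexive (axiom T): yes — every world is R-related to itself.
Transitive (axiom 4): no — d R a and a R b, but not d R b.
Euclidean (axiom 5): no — a R d and a R b, but not d R b.
So F validates K, T; S4 would additionally require R to be transitive. The strongest is T.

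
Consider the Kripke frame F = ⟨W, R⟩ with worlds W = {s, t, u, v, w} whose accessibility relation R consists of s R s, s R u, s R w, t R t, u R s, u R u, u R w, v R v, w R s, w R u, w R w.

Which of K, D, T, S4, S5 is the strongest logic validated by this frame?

S5

Serial (axiom D): yes — every world has a successor (e.g. s R s).
Reflexive (axiom T): yes — every world is R-related to itself.
Transitive (axiom 4): yes — every two-step R-path is closed by a direct edge.
Euclidean (axiom 5): yes — any two successors of a common world are R-related.
So F validates K, D, T, S4, S5. The strongest is S5.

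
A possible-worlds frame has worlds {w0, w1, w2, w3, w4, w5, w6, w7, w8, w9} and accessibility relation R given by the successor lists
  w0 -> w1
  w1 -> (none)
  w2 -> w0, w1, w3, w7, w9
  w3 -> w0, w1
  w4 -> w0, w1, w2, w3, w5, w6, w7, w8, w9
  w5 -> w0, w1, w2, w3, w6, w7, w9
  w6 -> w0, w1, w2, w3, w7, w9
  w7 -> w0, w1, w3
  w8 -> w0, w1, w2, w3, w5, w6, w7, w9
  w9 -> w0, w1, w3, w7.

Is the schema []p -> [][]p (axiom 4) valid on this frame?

By correspondence theory, 4 is valid on a frame iff R is transitive.
Transitive: yes — every two-step R-path is closed by a direct edge.

Yes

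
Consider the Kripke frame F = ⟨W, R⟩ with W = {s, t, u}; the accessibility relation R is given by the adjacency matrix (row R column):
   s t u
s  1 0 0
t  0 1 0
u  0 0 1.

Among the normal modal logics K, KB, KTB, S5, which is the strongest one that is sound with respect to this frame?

S5

Symmetric (axiom B): yes — every pair in R has its reverse in R.
Reflexive (axiom T): yes — every world is R-related to itself.
Euclidean (axiom 5): yes — any two successors of a common world are R-related.
So F validates K, KB, KTB, S5. The strongest is S5.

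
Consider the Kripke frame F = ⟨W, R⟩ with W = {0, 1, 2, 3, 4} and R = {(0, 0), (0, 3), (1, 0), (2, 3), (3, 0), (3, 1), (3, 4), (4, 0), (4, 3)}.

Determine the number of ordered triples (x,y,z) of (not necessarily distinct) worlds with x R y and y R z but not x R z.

10

Enumerating: (0,3,1), (0,3,4), (1,0,3), (2,3,0), (2,3,1), (2,3,4), (3,0,3), (3,4,3), (4,3,1), (4,3,4).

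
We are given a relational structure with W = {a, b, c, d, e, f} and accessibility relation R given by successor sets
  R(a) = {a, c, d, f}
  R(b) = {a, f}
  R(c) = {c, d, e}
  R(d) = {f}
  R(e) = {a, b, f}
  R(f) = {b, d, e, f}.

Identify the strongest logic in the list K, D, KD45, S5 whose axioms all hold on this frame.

Serial (axiom D): yes — every world has a successor (e.g. a R a).
Euclidean (axiom 5): no — a R c and a R f, but not c R f.
Transitive (axiom 4): no — a R c and c R e, but not a R e.
Reflexive (axiom T): no — b is not related to itself.
So F validates K, D; KD45 would additionally require R to be Euclidean and transitive. The strongest is D.

D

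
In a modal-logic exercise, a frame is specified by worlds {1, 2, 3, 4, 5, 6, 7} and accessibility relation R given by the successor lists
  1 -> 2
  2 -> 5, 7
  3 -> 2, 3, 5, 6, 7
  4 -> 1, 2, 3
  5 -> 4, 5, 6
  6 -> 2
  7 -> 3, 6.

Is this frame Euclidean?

No

Euclidean: no — 2 R 5 and 2 R 7, but not 5 R 7.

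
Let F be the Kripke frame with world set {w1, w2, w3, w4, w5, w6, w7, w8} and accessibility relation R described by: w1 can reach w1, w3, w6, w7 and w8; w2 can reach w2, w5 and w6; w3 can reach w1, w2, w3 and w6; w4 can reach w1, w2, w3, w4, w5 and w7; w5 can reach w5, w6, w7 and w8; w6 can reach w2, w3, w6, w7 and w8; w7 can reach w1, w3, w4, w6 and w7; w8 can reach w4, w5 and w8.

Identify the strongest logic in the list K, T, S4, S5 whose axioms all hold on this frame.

Reflexive (axiom T): yes — every world is R-related to itself.
Transitive (axiom 4): no — w1 R w3 and w3 R w2, but not w1 R w2.
Euclidean (axiom 5): no — w1 R w3 and w1 R w7, but not w3 R w7.
So F validates K, T; S4 would additionally require R to be transitive. The strongest is T.

T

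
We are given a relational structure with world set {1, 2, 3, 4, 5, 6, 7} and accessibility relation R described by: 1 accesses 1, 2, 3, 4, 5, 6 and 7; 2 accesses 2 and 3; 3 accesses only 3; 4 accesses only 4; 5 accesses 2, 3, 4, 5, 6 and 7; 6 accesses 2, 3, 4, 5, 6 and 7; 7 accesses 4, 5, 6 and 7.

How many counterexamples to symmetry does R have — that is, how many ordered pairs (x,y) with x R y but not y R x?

Enumerating: (1,2), (1,3), (1,4), (1,5), (1,6), (1,7), (2,3), (5,2), (5,3), (5,4), (6,2), (6,3), (6,4), (7,4).

14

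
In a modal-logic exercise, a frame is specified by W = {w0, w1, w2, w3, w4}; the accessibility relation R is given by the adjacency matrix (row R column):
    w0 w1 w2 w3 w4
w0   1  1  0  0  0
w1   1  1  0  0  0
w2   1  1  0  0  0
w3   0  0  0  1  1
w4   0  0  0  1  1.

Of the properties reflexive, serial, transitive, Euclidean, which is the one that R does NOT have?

reflexive

Reflexive: no — w2 is not related to itself.
Serial: yes — every world has a successor (e.g. w0 R w0).
Transitive: yes — every two-step R-path is closed by a direct edge.
Euclidean: yes — any two successors of a common world are R-related.
Only reflexive fails.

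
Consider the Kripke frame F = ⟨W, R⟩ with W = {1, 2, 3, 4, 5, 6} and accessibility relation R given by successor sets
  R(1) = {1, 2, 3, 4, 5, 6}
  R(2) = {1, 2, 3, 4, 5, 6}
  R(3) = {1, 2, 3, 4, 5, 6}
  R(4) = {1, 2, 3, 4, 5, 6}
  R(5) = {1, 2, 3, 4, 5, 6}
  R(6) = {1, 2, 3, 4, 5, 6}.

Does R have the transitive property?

Transitive: yes — every two-step R-path is closed by a direct edge.

Yes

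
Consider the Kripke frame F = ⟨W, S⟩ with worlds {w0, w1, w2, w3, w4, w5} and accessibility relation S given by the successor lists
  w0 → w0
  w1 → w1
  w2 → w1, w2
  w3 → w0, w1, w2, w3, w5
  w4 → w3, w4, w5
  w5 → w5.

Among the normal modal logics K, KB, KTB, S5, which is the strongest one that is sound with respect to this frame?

K

Symmetric (axiom B): no — w2 S w1 but not w1 S w2.
Reflexive (axiom T): yes — every world is S-related to itself.
Euclidean (axiom 5): no — w3 S w0 and w3 S w1, but not w0 S w1.
So F validates K; KB would additionally require S to be symmetric. The strongest is K.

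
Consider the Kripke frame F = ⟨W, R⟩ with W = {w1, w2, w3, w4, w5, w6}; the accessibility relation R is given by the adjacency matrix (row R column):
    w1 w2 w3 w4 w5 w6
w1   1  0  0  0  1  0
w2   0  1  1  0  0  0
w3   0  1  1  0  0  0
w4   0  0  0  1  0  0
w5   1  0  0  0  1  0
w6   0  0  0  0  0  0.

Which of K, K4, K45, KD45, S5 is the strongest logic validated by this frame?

K45

Transitive (axiom 4): yes — every two-step R-path is closed by a direct edge.
Euclidean (axiom 5): yes — any two successors of a common world are R-related.
Serial (axiom D): no — w6 has no R-successor.
Reflexive (axiom T): no — w6 is not related to itself.
So F validates K, K4, K45; KD45 would additionally require R to be serial. The strongest is K45.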